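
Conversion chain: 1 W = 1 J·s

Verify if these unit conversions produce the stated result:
The chain is incorrect (it contains an error).

Incorrect: Watt is J/s, not J·s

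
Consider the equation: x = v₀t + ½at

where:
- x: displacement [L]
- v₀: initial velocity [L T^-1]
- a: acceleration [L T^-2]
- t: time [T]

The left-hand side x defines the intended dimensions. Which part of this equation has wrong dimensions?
The term ½at

Checking each RHS term against the LHS:
- v₀t: [L] — matches x [L] ✓
- ½at: [L T^-1] — does NOT match x [L] ✗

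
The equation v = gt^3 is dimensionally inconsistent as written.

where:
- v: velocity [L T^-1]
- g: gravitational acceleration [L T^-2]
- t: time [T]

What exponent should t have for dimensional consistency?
The exponent of t should be 1: v = gt

The LHS v has dimensions [L T^-1]; t has dimensions [T].
As written, the RHS gt^3 (exponent 3 on t) has dimensions [L T], which does not match.
With exponent 1, the RHS gt has dimensions [L T^-1], matching the LHS.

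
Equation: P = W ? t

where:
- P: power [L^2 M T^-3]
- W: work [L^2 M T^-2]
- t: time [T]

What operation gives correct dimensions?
division (÷): P = W ÷ t

P [L^2 M T^-3]; W [L^2 M T^-2]; t [T].
W × t → [L^2 M T^-1] ✗
W ÷ t → [L^2 M T^-3] ✓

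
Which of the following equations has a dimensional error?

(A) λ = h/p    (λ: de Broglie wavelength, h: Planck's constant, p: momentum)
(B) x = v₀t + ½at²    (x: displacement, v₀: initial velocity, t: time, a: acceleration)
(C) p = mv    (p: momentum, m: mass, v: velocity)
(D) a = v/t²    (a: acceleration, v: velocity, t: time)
(D) a = v/t²

The equation (D) a = v/t² is dimensionally incorrect.

LHS (a): [L T^-2]
RHS (v/t²): [L T^-3] ✗

The dimensions do not match. The other three equations balance.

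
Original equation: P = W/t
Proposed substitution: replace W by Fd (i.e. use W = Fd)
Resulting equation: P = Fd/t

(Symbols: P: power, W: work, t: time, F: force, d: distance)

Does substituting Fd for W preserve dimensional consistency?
Yes

[W] = [L^2 M T^-2] and [Fd] = [L^2 M T^-2]. These match, so the substitution replaces a quantity by one of the same dimensions and the result P = Fd/t has LHS [L^2 M T^-3] vs RHS [L^2 M T^-3] — still consistent.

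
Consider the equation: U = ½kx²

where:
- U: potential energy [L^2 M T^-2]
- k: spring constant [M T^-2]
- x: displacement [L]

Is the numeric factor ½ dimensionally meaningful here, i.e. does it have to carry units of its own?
No

U has dimensions [L^2 M T^-2] and kx² already has dimensions [L^2 M T^-2], so the equation balances without ½ contributing any dimensions. ½ is a pure (dimensionless) number; changing or removing it would not affect dimensional consistency.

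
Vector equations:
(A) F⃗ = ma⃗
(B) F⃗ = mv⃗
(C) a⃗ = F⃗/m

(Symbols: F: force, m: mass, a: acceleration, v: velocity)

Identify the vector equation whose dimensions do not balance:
(B) F⃗ = mv⃗

(A) F⃗ = ma⃗: LHS [L M T^-2], RHS [L M T^-2] ✓ — Force and acceleration are vectors, mass is a scalar
(B) F⃗ = mv⃗: LHS [L M T^-2], RHS [L M T^-1] ✗ — mass times velocity is momentum, not force; should be ma⃗
(C) a⃗ = F⃗/m: LHS [L T^-2], RHS [L T^-2] ✓ — force (vector) divided by mass (scalar)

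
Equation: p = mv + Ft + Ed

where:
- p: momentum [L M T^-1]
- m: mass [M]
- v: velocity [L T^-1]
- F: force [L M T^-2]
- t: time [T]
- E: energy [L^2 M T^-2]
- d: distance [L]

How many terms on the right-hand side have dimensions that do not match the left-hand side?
1

LHS p: [L M T^-1]
- mv: [L M T^-1] ✓
- Ft: [L M T^-1] ✓
- Ed: [L^3 M T^-2] ✗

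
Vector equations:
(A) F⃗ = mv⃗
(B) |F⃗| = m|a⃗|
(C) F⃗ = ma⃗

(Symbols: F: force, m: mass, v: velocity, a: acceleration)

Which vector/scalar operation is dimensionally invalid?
(A) F⃗ = mv⃗

(A) F⃗ = mv⃗: LHS [L M T^-2], RHS [L M T^-1] ✗ — mass times velocity is momentum, not force; should be ma⃗
(B) |F⃗| = m|a⃗|: LHS [L M T^-2], RHS [L M T^-2] ✓ — magnitudes of vectors are scalars
(C) F⃗ = ma⃗: LHS [L M T^-2], RHS [L M T^-2] ✓ — Force and acceleration are vectors, mass is a scalar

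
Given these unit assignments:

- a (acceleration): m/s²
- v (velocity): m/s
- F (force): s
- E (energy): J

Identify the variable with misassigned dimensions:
F

The variable F (force) should have units N, not s.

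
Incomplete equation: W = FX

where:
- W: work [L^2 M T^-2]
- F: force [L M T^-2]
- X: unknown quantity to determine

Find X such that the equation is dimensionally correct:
X = d (distance), dimensions [L]

W has dimensions [L^2 M T^-2]; the rest of the RHS (F) has dimensions [L M T^-2].
So X must have dimensions [L] — X = d (distance).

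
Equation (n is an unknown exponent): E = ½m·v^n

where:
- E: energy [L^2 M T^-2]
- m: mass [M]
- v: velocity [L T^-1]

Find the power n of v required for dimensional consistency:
n = 2

E has dimensions [L^2 M T^-2]; v has dimensions [L T^-1].
The rest of the RHS has dimensions [M], so v^n must supply [L^2 T^-2].
With n = 2: ½m·v^2 has dimensions [L^2 M T^-2], matching the LHS ✓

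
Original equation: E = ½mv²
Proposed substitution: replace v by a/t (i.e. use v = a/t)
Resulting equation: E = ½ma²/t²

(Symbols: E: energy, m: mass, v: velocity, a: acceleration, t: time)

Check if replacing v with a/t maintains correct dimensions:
No

[v] = [L T^-1] and [a/t] = [L T^-3]. These differ, so the substitution replaces a quantity by one of different dimensions and the result E = ½ma²/t² has LHS [L^2 M T^-2] vs RHS [L^2 M T^-6] — inconsistent.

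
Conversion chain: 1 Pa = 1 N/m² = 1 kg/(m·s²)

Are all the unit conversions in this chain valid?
The chain is correct (no errors).

Correct: Pascal is Newton per square meter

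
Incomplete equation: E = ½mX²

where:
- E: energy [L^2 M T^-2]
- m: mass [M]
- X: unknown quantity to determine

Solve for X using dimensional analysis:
X = v (velocity), dimensions [L T^-1]

E has dimensions [L^2 M T^-2]; the rest of the RHS (½m) has dimensions [M].
So X² must have dimensions [L^2 T^-2], i.e. X has dimensions [L T^-1] — X = v (velocity).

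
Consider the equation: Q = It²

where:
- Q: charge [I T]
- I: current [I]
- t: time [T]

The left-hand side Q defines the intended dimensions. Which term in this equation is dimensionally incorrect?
The right-hand side term It²

Q has dimensions [I T], but It² has dimensions [I T^2], so the term It² is dimensionally wrong for Q.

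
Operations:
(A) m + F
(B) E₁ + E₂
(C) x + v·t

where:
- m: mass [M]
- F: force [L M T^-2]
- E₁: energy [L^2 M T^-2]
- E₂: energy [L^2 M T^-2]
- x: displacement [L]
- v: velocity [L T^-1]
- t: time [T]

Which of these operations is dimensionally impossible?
(A) m + F

(A) m + F: m [M] and F [L M T^-2] — different dimensions cannot be added/subtracted ✗
(B) E₁ + E₂: E₁ [L^2 M T^-2] and E₂ [L^2 M T^-2] — same dimensions ✓
(C) x + v·t: x [L] and v·t [L] — same dimensions ✓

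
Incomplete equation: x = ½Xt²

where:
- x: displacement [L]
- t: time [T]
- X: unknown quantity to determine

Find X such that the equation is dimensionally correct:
X = a (acceleration), dimensions [L T^-2]

x has dimensions [L]; the rest of the RHS (½ t²) has dimensions [T^2].
So X must have dimensions [L T^-2] — X = a (acceleration).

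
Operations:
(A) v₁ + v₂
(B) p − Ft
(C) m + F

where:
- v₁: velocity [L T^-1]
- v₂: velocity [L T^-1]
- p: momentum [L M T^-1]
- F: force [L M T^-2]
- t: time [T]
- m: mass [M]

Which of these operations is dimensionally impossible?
(C) m + F

(A) v₁ + v₂: v₁ [L T^-1] and v₂ [L T^-1] — same dimensions ✓
(B) p − Ft: p [L M T^-1] and Ft [L M T^-1] — same dimensions ✓
(C) m + F: m [M] and F [L M T^-2] — different dimensions cannot be added/subtracted ✗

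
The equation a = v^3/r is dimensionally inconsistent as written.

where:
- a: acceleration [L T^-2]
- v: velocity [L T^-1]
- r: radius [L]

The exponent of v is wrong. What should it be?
The exponent of v should be 2: a = v^2/r

The LHS a has dimensions [L T^-2]; v has dimensions [L T^-1].
As written, the RHS v^3/r (exponent 3 on v) has dimensions [L^2 T^-3], which does not match.
With exponent 2, the RHS v^2/r has dimensions [L T^-2], matching the LHS.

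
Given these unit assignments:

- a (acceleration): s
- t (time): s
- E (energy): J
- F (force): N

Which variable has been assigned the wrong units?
a

The variable a (acceleration) should have units m/s², not s.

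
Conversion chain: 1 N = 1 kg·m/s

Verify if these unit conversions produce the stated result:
The chain is incorrect (it contains an error).

Incorrect: Newton is kg·m/s², not kg·m/s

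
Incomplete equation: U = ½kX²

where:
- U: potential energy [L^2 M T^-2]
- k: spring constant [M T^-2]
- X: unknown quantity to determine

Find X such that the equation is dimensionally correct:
X = x (displacement), dimensions [L]

U has dimensions [L^2 M T^-2]; the rest of the RHS (½k) has dimensions [M T^-2].
So X² must have dimensions [L^2], i.e. X has dimensions [L] — X = x (displacement).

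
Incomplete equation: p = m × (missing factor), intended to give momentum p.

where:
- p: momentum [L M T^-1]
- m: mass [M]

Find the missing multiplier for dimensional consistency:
v (velocity), dimensions [L T^-1]

p has dimensions [L M T^-1] and m has dimensions [M].
The missing factor must have dimensions [L M T^-1] / [M] = [L T^-1], i.e. velocity (v).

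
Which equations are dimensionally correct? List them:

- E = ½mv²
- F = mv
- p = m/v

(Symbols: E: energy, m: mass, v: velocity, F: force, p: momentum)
Dimensionally correct: E = ½mv²
Dimensionally incorrect: F = mv, p = m/v
Ordered (correct first, then incorrect): E = ½mv², F = mv, p = m/v

- E = ½mv²: LHS [L^2 M T^-2], RHS [L^2 M T^-2] → correct ✓
- F = mv: LHS [L M T^-2], RHS [L M T^-1] → incorrect ✗
- p = m/v: LHS [L M T^-1], RHS [L^-1 M T] → incorrect ✗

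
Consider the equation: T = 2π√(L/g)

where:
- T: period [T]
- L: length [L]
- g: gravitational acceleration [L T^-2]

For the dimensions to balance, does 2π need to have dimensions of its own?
No

T has dimensions [T] and √(L/g) already has dimensions [T], so the equation balances without 2π contributing any dimensions. 2π is a pure (dimensionless) number; changing or removing it would not affect dimensional consistency.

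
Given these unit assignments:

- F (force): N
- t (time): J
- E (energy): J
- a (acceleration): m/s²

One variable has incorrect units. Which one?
t

The variable t (time) should have units s, not J.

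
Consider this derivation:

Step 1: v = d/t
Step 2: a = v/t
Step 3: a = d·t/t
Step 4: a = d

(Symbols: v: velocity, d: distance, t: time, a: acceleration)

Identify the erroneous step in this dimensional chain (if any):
Step 3

Step 1: v = d/t → LHS [L T^-1], RHS [L T^-1] ✓
Step 2: a = v/t → LHS [L T^-2], RHS [L T^-2] ✓
Step 3: a = d·t/t → LHS [L T^-2], RHS [L] ✗

The first dimensional inconsistency appears in step 3: a = d·t/t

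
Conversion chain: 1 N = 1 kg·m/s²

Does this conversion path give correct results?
The chain is correct (no errors).

Correct: Newton is defined as kg·m/s²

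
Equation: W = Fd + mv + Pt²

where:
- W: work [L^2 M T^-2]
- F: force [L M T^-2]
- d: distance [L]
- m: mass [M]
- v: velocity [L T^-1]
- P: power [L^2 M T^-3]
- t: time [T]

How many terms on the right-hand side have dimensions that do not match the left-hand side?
2

LHS W: [L^2 M T^-2]
- Fd: [L^2 M T^-2] ✓
- mv: [L M T^-1] ✗
- Pt²: [L^2 M T^-1] ✗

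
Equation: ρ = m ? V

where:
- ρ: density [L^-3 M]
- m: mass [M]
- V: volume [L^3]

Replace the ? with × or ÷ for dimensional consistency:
division (÷): ρ = m ÷ V

ρ [L^-3 M]; m [M]; V [L^3].
m × V → [L^3 M] ✗
m ÷ V → [L^-3 M] ✓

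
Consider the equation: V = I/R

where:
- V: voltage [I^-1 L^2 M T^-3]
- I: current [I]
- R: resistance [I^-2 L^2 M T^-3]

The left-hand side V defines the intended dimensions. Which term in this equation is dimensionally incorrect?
The right-hand side term I/R

V has dimensions [I^-1 L^2 M T^-3], but I/R has dimensions [I^3 L^-2 M^-1 T^3], so the term I/R is dimensionally wrong for V.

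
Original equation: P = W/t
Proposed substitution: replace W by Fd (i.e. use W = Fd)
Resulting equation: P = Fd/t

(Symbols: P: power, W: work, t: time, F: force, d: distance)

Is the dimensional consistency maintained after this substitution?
Yes

[W] = [L^2 M T^-2] and [Fd] = [L^2 M T^-2]. These match, so the substitution replaces a quantity by one of the same dimensions and the result P = Fd/t has LHS [L^2 M T^-3] vs RHS [L^2 M T^-3] — still consistent.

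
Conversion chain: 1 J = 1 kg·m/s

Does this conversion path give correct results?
The chain is incorrect (it contains an error).

Incorrect: Joule is kg·m²/s², not kg·m/s (that is momentum)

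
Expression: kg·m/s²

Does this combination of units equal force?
Yes

The expression kg·m/s² has dimensions [L M T^-2], which is exactly force [L M T^-2].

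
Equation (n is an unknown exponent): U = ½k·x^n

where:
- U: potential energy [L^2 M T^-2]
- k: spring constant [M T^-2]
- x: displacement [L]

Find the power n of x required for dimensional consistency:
n = 2

U has dimensions [L^2 M T^-2]; x has dimensions [L].
The rest of the RHS has dimensions [M T^-2], so x^n must supply [L^2].
With n = 2: ½k·x^2 has dimensions [L^2 M T^-2], matching the LHS ✓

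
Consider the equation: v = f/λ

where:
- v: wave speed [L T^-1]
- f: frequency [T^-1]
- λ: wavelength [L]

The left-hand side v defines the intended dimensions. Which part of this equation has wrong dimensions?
The right-hand side term f/λ

v has dimensions [L T^-1], but f/λ has dimensions [L^-1 T^-1], so the term f/λ is dimensionally wrong for v.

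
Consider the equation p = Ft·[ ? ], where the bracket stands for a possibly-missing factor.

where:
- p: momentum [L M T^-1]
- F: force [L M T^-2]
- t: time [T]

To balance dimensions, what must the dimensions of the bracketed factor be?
Nothing is missing — the bracketed factor must be dimensionless.

p has dimensions [L M T^-1] and Ft already has dimensions [L M T^-1], so p = Ft is dimensionally complete.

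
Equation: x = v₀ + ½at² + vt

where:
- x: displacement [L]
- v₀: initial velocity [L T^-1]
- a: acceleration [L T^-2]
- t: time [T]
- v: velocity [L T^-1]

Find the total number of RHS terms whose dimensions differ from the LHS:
1

LHS x: [L]
- v₀: [L T^-1] ✗
- ½at²: [L] ✓
- vt: [L] ✓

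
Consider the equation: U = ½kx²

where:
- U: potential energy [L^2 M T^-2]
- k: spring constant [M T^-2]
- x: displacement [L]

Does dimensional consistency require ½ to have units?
No

U has dimensions [L^2 M T^-2] and kx² already has dimensions [L^2 M T^-2], so the equation balances without ½ contributing any dimensions. ½ is a pure (dimensionless) number; changing or removing it would not affect dimensional consistency.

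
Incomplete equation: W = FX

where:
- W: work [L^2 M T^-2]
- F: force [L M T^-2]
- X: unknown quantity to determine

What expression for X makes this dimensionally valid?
X = d (distance), dimensions [L]

W has dimensions [L^2 M T^-2]; the rest of the RHS (F) has dimensions [L M T^-2].
So X must have dimensions [L] — X = d (distance).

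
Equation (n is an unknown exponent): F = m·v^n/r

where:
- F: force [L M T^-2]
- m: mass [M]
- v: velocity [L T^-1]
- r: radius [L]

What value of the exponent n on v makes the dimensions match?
n = 2

F has dimensions [L M T^-2]; v has dimensions [L T^-1].
The rest of the RHS has dimensions [L^-1 M], so v^n must supply [L^2 T^-2].
With n = 2: m·v^2/r has dimensions [L M T^-2], matching the LHS ✓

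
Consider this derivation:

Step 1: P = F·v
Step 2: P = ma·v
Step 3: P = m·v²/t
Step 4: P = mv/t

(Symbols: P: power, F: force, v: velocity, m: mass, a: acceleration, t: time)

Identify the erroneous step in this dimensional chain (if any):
Step 4

Step 1: P = F·v → LHS [L^2 M T^-3], RHS [L^2 M T^-3] ✓
Step 2: P = ma·v → LHS [L^2 M T^-3], RHS [L^2 M T^-3] ✓
Step 3: P = m·v²/t → LHS [L^2 M T^-3], RHS [L^2 M T^-3] ✓
Step 4: P = mv/t → LHS [L^2 M T^-3], RHS [L M T^-2] ✗

The first dimensional inconsistency appears in step 4: P = mv/t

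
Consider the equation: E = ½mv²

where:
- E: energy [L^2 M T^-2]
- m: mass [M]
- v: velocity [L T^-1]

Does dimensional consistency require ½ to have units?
No

E has dimensions [L^2 M T^-2] and mv² already has dimensions [L^2 M T^-2], so the equation balances without ½ contributing any dimensions. ½ is a pure (dimensionless) number; changing or removing it would not affect dimensional consistency.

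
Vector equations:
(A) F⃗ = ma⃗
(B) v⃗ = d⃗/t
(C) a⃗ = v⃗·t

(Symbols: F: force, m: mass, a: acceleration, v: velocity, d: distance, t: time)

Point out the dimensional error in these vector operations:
(C) a⃗ = v⃗·t

(A) F⃗ = ma⃗: LHS [L M T^-2], RHS [L M T^-2] ✓ — Force and acceleration are vectors, mass is a scalar
(B) v⃗ = d⃗/t: LHS [L T^-1], RHS [L T^-1] ✓ — displacement (vector) divided by time (scalar)
(C) a⃗ = v⃗·t: LHS [L T^-2], RHS [L] ✗ — acceleration is velocity per time; should be v⃗/t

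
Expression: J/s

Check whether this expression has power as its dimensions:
Yes

The expression J/s has dimensions [L^2 M T^-3], which is exactly power [L^2 M T^-3].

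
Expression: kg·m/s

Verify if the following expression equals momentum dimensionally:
Yes

The expression kg·m/s has dimensions [L M T^-1], which is exactly momentum [L M T^-1].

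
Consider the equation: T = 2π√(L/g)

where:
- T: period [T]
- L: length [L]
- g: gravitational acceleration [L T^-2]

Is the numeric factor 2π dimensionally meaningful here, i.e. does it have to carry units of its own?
No

T has dimensions [T] and √(L/g) already has dimensions [T], so the equation balances without 2π contributing any dimensions. 2π is a pure (dimensionless) number; changing or removing it would not affect dimensional consistency.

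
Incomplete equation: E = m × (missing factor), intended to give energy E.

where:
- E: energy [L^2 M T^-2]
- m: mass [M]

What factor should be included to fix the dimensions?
v² (velocity squared), dimensions [L^2 T^-2]

E has dimensions [L^2 M T^-2] and m has dimensions [M].
The missing factor must have dimensions [L^2 M T^-2] / [M] = [L^2 T^-2], i.e. velocity squared (v²).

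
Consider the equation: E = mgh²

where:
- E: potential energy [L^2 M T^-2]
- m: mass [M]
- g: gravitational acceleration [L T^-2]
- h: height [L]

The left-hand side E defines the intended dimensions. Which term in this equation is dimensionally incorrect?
The right-hand side term mgh²

E has dimensions [L^2 M T^-2], but mgh² has dimensions [L^3 M T^-2], so the term mgh² is dimensionally wrong for E.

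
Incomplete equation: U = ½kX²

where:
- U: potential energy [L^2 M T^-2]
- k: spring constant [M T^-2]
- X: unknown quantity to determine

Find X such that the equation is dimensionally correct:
X = x (displacement), dimensions [L]

U has dimensions [L^2 M T^-2]; the rest of the RHS (½k) has dimensions [M T^-2].
So X² must have dimensions [L^2], i.e. X has dimensions [L] — X = x (displacement).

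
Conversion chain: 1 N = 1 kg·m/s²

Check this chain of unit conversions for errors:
The chain is correct (no errors).

Correct: Newton is defined as kg·m/s²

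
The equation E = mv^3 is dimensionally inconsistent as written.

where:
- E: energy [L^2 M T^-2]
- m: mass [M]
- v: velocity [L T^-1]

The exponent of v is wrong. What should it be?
The exponent of v should be 2: E = mv^2

The LHS E has dimensions [L^2 M T^-2]; v has dimensions [L T^-1].
As written, the RHS mv^3 (exponent 3 on v) has dimensions [L^3 M T^-3], which does not match.
With exponent 2, the RHS mv^2 has dimensions [L^2 M T^-2], matching the LHS.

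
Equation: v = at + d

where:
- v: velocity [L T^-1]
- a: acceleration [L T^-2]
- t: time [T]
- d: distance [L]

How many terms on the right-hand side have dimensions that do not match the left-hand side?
1

LHS v: [L T^-1]
- at: [L T^-1] ✓
- d: [L] ✗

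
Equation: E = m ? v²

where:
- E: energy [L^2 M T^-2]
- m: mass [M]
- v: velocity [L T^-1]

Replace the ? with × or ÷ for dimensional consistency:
multiplication (×): E = m × v²

E [L^2 M T^-2]; m [M]; v² [L^2 T^-2].
m × v² → [L^2 M T^-2] ✓
m ÷ v² → [L^-2 M T^2] ✗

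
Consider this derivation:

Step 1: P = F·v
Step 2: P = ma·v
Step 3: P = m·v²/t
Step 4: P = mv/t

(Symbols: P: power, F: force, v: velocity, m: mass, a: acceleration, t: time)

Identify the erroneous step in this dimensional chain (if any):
Step 4

Step 1: P = F·v → LHS [L^2 M T^-3], RHS [L^2 M T^-3] ✓
Step 2: P = ma·v → LHS [L^2 M T^-3], RHS [L^2 M T^-3] ✓
Step 3: P = m·v²/t → LHS [L^2 M T^-3], RHS [L^2 M T^-3] ✓
Step 4: P = mv/t → LHS [L^2 M T^-3], RHS [L M T^-2] ✗

The first dimensional inconsistency appears in step 4: P = mv/t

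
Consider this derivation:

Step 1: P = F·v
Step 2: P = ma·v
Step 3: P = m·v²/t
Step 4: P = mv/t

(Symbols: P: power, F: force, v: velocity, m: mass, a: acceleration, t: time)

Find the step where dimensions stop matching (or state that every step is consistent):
Step 4

Step 1: P = F·v → LHS [L^2 M T^-3], RHS [L^2 M T^-3] ✓
Step 2: P = ma·v → LHS [L^2 M T^-3], RHS [L^2 M T^-3] ✓
Step 3: P = m·v²/t → LHS [L^2 M T^-3], RHS [L^2 M T^-3] ✓
Step 4: P = mv/t → LHS [L^2 M T^-3], RHS [L M T^-2] ✗

The first dimensional inconsistency appears in step 4: P = mv/t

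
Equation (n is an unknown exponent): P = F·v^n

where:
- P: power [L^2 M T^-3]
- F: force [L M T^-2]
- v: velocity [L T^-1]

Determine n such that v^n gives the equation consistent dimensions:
n = 1

P has dimensions [L^2 M T^-3]; v has dimensions [L T^-1].
The rest of the RHS has dimensions [L M T^-2], so v^n must supply [L T^-1].
With n = 1: F·v^1 has dimensions [L^2 M T^-3], matching the LHS ✓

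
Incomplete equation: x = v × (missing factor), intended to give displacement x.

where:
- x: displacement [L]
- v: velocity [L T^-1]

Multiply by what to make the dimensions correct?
t (time), dimensions [T]

x has dimensions [L] and v has dimensions [L T^-1].
The missing factor must have dimensions [L] / [L T^-1] = [T], i.e. time (t).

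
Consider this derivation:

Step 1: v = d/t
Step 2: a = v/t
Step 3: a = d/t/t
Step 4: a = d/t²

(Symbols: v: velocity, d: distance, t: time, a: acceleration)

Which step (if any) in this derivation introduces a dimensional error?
No step introduces an error — all steps are dimensionally consistent.

Step 1: v = d/t → LHS [L T^-1], RHS [L T^-1] ✓
Step 2: a = v/t → LHS [L T^-2], RHS [L T^-2] ✓
Step 3: a = d/t/t → LHS [L T^-2], RHS [L T^-2] ✓
Step 4: a = d/t² → LHS [L T^-2], RHS [L T^-2] ✓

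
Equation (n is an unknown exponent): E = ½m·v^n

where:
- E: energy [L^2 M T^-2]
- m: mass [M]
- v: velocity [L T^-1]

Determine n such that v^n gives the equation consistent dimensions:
n = 2

E has dimensions [L^2 M T^-2]; v has dimensions [L T^-1].
The rest of the RHS has dimensions [M], so v^n must supply [L^2 T^-2].
With n = 2: ½m·v^2 has dimensions [L^2 M T^-2], matching the LHS ✓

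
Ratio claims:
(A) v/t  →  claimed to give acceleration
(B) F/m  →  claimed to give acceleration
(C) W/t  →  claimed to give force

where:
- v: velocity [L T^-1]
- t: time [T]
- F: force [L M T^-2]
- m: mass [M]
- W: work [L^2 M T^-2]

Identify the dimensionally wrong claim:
(C) W/t does not give force

(A) v/t: [L T^-2] = acceleration [L T^-2] ✓
(B) F/m: [L T^-2] = acceleration [L T^-2] ✓
(C) W/t: [L^2 M T^-3] ≠ force [L M T^-2] ✗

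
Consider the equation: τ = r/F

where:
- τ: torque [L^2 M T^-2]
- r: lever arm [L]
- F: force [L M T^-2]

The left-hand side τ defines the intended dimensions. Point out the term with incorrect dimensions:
The right-hand side term r/F

τ has dimensions [L^2 M T^-2], but r/F has dimensions [M^-1 T^2], so the term r/F is dimensionally wrong for τ.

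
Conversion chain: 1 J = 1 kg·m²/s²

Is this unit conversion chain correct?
The chain is correct (no errors).

Correct: Joule is defined as kg·m²/s²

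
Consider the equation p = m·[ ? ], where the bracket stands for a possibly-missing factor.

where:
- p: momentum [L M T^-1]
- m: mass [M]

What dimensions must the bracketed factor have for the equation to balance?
[L T^-1] — velocity (e.g. v)

p has dimensions [L M T^-1]; m has dimensions [M].
The bracketed factor must supply [L M T^-1] / [M] = [L T^-1].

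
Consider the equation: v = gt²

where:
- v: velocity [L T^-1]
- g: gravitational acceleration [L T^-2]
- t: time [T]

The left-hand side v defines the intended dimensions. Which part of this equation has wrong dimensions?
The right-hand side term gt²

v has dimensions [L T^-1], but gt² has dimensions [L], so the term gt² is dimensionally wrong for v.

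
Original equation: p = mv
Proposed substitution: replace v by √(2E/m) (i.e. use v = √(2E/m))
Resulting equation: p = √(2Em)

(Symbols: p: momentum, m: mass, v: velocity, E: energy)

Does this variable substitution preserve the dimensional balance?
Yes

[v] = [L T^-1] and [√(2E/m)] = [L T^-1]. These match, so the substitution replaces a quantity by one of the same dimensions and the result p = √(2Em) has LHS [L M T^-1] vs RHS [L M T^-1] — still consistent.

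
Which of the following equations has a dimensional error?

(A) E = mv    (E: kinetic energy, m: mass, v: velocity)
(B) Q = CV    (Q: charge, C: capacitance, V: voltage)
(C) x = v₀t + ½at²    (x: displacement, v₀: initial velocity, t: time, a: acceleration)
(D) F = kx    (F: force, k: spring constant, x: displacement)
(A) E = mv

The equation (A) E = mv is dimensionally incorrect.

LHS (E): [L^2 M T^-2]
RHS (mv): [L M T^-1] ✗

The dimensions do not match. The other three equations balance.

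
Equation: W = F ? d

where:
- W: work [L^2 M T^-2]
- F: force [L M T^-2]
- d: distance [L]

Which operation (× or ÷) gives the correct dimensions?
multiplication (×): W = F × d

W [L^2 M T^-2]; F [L M T^-2]; d [L].
F × d → [L^2 M T^-2] ✓
F ÷ d → [M T^-2] ✗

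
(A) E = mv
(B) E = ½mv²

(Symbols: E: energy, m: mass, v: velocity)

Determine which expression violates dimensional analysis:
(A)

(A) E = mv: LHS [L^2 M T^-2], RHS [L M T^-1] ✗
(B) E = ½mv²: LHS [L^2 M T^-2], RHS [L^2 M T^-2] ✓

Expression (A) E = mv is dimensionally incorrect.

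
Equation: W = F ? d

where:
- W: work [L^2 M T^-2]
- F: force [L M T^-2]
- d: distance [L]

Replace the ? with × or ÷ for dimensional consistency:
multiplication (×): W = F × d

W [L^2 M T^-2]; F [L M T^-2]; d [L].
F × d → [L^2 M T^-2] ✓
F ÷ d → [M T^-2] ✗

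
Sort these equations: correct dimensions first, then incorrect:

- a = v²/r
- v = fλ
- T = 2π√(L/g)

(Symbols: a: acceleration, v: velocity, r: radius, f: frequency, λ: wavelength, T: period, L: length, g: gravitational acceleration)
Dimensionally correct: a = v²/r, v = fλ, T = 2π√(L/g)
Dimensionally incorrect: none
Ordered (correct first, then incorrect): a = v²/r, v = fλ, T = 2π√(L/g)

- a = v²/r: LHS [L T^-2], RHS [L T^-2] → correct ✓
- v = fλ: LHS [L T^-1], RHS [L T^-1] → correct ✓
- T = 2π√(L/g): LHS [T], RHS [T] → correct ✓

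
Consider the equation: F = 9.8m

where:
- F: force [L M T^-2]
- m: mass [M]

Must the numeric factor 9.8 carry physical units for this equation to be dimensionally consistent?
Yes

F has dimensions [L M T^-2], while m alone has dimensions [M]. For the equation to balance, the factor 9.8 must carry dimensions [L T^-2] — it is a dimensional constant (a numerical value of a physical quantity with its units suppressed), not a pure number.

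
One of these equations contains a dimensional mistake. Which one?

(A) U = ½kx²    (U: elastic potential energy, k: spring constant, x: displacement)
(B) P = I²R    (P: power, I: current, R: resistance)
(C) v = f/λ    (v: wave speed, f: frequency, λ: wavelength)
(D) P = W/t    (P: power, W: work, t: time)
(C) v = f/λ

The equation (C) v = f/λ is dimensionally incorrect.

LHS (v): [L T^-1]
RHS (f/λ): [L^-1 T^-1] ✗

The dimensions do not match. The other three equations balance.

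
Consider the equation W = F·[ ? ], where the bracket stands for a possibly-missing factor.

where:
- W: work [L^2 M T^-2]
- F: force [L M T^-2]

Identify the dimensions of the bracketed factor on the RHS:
[L] — length (e.g. a distance d)

W has dimensions [L^2 M T^-2]; F has dimensions [L M T^-2].
The bracketed factor must supply [L^2 M T^-2] / [L M T^-2] = [L].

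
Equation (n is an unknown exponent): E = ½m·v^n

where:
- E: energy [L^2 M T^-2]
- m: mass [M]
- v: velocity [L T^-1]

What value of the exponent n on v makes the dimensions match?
n = 2

E has dimensions [L^2 M T^-2]; v has dimensions [L T^-1].
The rest of the RHS has dimensions [M], so v^n must supply [L^2 T^-2].
With n = 2: ½m·v^2 has dimensions [L^2 M T^-2], matching the LHS ✓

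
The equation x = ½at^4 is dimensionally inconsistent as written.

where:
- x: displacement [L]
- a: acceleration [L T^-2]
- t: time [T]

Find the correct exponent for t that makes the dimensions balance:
The exponent of t should be 2: x = ½at^2

The LHS x has dimensions [L]; t has dimensions [T].
As written, the RHS ½at^4 (exponent 4 on t) has dimensions [L T^2], which does not match.
With exponent 2, the RHS ½at^2 has dimensions [L], matching the LHS.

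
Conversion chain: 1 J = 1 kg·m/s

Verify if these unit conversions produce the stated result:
The chain is incorrect (it contains an error).

Incorrect: Joule is kg·m²/s², not kg·m/s (that is momentum)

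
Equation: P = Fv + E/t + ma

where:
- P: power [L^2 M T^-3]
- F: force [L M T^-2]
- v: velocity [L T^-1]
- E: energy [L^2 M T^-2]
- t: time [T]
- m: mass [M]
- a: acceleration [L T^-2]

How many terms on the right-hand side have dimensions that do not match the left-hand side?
1

LHS P: [L^2 M T^-3]
- Fv: [L^2 M T^-3] ✓
- E/t: [L^2 M T^-3] ✓
- ma: [L M T^-2] ✗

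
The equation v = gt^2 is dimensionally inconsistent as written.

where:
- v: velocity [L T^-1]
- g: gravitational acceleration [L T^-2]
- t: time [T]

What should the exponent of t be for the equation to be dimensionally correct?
The exponent of t should be 1: v = gt

The LHS v has dimensions [L T^-1]; t has dimensions [T].
As written, the RHS gt^2 (exponent 2 on t) has dimensions [L], which does not match.
With exponent 1, the RHS gt has dimensions [L T^-1], matching the LHS.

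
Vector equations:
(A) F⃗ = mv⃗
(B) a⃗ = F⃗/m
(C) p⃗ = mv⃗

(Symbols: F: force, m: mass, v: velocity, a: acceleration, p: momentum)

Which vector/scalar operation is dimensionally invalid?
(A) F⃗ = mv⃗

(A) F⃗ = mv⃗: LHS [L M T^-2], RHS [L M T^-1] ✗ — mass times velocity is momentum, not force; should be ma⃗
(B) a⃗ = F⃗/m: LHS [L T^-2], RHS [L T^-2] ✓ — force (vector) divided by mass (scalar)
(C) p⃗ = mv⃗: LHS [L M T^-1], RHS [L M T^-1] ✓ — mass (scalar) times velocity (vector)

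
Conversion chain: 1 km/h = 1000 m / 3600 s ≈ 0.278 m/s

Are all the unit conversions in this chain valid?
The chain is correct (no errors).

Correct: 1 km = 1000 m, 1 h = 3600 s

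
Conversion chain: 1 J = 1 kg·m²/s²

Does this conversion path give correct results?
The chain is correct (no errors).

Correct: Joule is defined as kg·m²/s²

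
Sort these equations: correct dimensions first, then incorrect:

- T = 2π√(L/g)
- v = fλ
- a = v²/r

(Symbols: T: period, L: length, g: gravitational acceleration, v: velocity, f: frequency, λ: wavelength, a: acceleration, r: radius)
Dimensionally correct: T = 2π√(L/g), v = fλ, a = v²/r
Dimensionally incorrect: none
Ordered (correct first, then incorrect): T = 2π√(L/g), v = fλ, a = v²/r

- T = 2π√(L/g): LHS [T], RHS [T] → correct ✓
- v = fλ: LHS [L T^-1], RHS [L T^-1] → correct ✓
- a = v²/r: LHS [L T^-2], RHS [L T^-2] → correct ✓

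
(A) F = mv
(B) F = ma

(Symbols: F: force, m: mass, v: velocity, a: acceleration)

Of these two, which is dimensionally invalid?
(A)

(A) F = mv: LHS [L M T^-2], RHS [L M T^-1] ✗
(B) F = ma: LHS [L M T^-2], RHS [L M T^-2] ✓

Expression (A) F = mv is dimensionally incorrect.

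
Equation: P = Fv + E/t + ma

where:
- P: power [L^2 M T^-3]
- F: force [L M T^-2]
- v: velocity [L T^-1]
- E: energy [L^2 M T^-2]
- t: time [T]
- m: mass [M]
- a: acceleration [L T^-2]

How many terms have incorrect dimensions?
1

LHS P: [L^2 M T^-3]
- Fv: [L^2 M T^-3] ✓
- E/t: [L^2 M T^-3] ✓
- ma: [L M T^-2] ✗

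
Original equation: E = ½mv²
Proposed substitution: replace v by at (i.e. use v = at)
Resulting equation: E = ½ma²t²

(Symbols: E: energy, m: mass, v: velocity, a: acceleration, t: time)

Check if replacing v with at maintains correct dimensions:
Yes

[v] = [L T^-1] and [at] = [L T^-1]. These match, so the substitution replaces a quantity by one of the same dimensions and the result E = ½ma²t² has LHS [L^2 M T^-2] vs RHS [L^2 M T^-2] — still consistent.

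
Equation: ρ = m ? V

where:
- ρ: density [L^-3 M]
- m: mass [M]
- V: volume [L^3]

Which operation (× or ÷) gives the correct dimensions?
division (÷): ρ = m ÷ V

ρ [L^-3 M]; m [M]; V [L^3].
m × V → [L^3 M] ✗
m ÷ V → [L^-3 M] ✓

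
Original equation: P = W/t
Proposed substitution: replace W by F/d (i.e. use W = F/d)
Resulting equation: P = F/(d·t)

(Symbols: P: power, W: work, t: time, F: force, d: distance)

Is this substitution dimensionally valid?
No

[W] = [L^2 M T^-2] and [F/d] = [M T^-2]. These differ, so the substitution replaces a quantity by one of different dimensions and the result P = F/(d·t) has LHS [L^2 M T^-3] vs RHS [M T^-3] — inconsistent.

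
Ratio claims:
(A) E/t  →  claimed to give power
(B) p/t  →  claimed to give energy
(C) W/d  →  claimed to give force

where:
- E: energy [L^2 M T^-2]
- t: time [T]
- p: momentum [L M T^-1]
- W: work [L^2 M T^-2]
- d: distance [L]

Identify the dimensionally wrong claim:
(B) p/t does not give energy

(A) E/t: [L^2 M T^-3] = power [L^2 M T^-3] ✓
(B) p/t: [L M T^-2] ≠ energy [L^2 M T^-2] ✗
(C) W/d: [L M T^-2] = force [L M T^-2] ✓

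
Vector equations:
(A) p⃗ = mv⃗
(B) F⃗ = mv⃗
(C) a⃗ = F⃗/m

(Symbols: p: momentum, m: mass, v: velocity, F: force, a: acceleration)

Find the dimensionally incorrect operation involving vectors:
(B) F⃗ = mv⃗

(A) p⃗ = mv⃗: LHS [L M T^-1], RHS [L M T^-1] ✓ — mass (scalar) times velocity (vector)
(B) F⃗ = mv⃗: LHS [L M T^-2], RHS [L M T^-1] ✗ — mass times velocity is momentum, not force; should be ma⃗
(C) a⃗ = F⃗/m: LHS [L T^-2], RHS [L T^-2] ✓ — force (vector) divided by mass (scalar)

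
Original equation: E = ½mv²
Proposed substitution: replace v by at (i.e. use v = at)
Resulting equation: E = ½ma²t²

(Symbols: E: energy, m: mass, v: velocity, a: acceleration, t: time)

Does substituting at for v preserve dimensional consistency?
Yes

[v] = [L T^-1] and [at] = [L T^-1]. These match, so the substitution replaces a quantity by one of the same dimensions and the result E = ½ma²t² has LHS [L^2 M T^-2] vs RHS [L^2 M T^-2] — still consistent.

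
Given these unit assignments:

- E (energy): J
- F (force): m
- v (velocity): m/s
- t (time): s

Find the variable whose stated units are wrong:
F

The variable F (force) should have units N, not m.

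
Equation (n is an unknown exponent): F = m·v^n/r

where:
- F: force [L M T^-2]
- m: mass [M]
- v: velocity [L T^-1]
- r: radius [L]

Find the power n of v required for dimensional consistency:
n = 2

F has dimensions [L M T^-2]; v has dimensions [L T^-1].
The rest of the RHS has dimensions [L^-1 M], so v^n must supply [L^2 T^-2].
With n = 2: m·v^2/r has dimensions [L M T^-2], matching the LHS ✓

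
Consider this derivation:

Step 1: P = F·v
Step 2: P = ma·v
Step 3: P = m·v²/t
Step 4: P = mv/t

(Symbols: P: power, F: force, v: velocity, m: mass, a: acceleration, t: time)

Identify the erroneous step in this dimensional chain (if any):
Step 4

Step 1: P = F·v → LHS [L^2 M T^-3], RHS [L^2 M T^-3] ✓
Step 2: P = ma·v → LHS [L^2 M T^-3], RHS [L^2 M T^-3] ✓
Step 3: P = m·v²/t → LHS [L^2 M T^-3], RHS [L^2 M T^-3] ✓
Step 4: P = mv/t → LHS [L^2 M T^-3], RHS [L M T^-2] ✗

The first dimensional inconsistency appears in step 4: P = mv/t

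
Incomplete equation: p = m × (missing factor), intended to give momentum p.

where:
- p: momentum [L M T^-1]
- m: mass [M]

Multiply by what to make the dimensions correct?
v (velocity), dimensions [L T^-1]

p has dimensions [L M T^-1] and m has dimensions [M].
The missing factor must have dimensions [L M T^-1] / [M] = [L T^-1], i.e. velocity (v).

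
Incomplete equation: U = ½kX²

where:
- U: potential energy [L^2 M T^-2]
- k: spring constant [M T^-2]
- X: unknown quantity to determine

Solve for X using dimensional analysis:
X = x (displacement), dimensions [L]

U has dimensions [L^2 M T^-2]; the rest of the RHS (½k) has dimensions [M T^-2].
So X² must have dimensions [L^2], i.e. X has dimensions [L] — X = x (displacement).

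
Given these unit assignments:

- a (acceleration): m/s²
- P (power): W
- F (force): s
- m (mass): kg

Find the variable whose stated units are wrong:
F

The variable F (force) should have units N, not s.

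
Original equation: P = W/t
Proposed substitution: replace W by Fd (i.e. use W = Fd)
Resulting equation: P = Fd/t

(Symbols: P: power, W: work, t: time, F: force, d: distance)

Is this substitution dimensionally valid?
Yes

[W] = [L^2 M T^-2] and [Fd] = [L^2 M T^-2]. These match, so the substitution replaces a quantity by one of the same dimensions and the result P = Fd/t has LHS [L^2 M T^-3] vs RHS [L^2 M T^-3] — still consistent.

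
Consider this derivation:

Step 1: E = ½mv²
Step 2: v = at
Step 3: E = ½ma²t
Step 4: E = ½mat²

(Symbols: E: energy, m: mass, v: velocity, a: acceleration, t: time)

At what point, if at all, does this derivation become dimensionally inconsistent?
Step 3

Step 1: E = ½mv² → LHS [L^2 M T^-2], RHS [L^2 M T^-2] ✓
Step 2: v = at → LHS [L T^-1], RHS [L T^-1] ✓
Step 3: E = ½ma²t → LHS [L^2 M T^-2], RHS [L^2 M T^-3] ✗

The first dimensional inconsistency appears in step 3: E = ½ma²t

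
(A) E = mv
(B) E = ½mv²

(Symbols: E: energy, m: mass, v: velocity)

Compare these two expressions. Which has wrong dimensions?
(A)

(A) E = mv: LHS [L^2 M T^-2], RHS [L M T^-1] ✗
(B) E = ½mv²: LHS [L^2 M T^-2], RHS [L^2 M T^-2] ✓

Expression (A) E = mv is dimensionally incorrect.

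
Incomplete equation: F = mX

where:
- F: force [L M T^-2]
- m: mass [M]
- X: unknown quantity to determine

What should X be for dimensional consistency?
X = a (acceleration), dimensions [L T^-2]

F has dimensions [L M T^-2]; the rest of the RHS (m) has dimensions [M].
So X must have dimensions [L T^-2] — X = a (acceleration).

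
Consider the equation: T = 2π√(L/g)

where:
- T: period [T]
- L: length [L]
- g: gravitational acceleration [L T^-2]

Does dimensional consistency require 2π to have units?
No

T has dimensions [T] and √(L/g) already has dimensions [T], so the equation balances without 2π contributing any dimensions. 2π is a pure (dimensionless) number; changing or removing it would not affect dimensional consistency.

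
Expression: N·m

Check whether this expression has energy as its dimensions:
Yes

The expression N·m has dimensions [L^2 M T^-2], which is exactly energy [L^2 M T^-2].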